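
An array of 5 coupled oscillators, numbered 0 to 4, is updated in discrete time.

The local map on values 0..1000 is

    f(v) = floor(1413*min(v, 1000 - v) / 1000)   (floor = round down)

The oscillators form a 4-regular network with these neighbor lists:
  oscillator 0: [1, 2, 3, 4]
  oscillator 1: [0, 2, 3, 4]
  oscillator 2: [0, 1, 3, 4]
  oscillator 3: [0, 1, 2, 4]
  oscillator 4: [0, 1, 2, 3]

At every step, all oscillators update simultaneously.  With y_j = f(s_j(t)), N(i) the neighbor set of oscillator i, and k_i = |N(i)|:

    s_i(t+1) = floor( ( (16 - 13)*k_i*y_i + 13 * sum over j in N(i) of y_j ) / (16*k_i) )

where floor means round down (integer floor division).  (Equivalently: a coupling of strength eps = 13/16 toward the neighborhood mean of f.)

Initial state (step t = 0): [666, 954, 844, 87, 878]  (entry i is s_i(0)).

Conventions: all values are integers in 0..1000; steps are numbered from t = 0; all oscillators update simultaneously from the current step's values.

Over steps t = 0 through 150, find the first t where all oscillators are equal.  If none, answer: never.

Answer: 2
Key observation: Synchronization is absorbing here: once all oscillators are equal they stay equal, and step 2 is the first all-equal step.

Derivation:
t=0: [666, 954, 844, 87, 878]  (not all equal)
t=1: [205, 212, 209, 211, 210]  (not all equal)
t=2: [295, 295, 295, 295, 295]  (all equal)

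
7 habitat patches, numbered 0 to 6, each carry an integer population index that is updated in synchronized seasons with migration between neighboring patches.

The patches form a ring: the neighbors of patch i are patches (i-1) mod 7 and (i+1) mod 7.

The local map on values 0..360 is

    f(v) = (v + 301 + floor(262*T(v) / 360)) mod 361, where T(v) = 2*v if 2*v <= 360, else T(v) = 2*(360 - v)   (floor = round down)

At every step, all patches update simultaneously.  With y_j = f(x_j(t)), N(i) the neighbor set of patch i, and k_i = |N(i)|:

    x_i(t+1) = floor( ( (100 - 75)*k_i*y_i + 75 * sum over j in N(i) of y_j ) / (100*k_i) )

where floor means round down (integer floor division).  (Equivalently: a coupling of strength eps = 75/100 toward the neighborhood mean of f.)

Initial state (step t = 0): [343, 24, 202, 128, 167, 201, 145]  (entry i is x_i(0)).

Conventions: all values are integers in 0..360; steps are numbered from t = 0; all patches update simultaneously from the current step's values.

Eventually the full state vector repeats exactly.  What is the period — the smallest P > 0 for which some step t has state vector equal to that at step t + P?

Answer: 7
Key observation: The state at step 25, [303, 152, 255, 205, 205, 255, 152], reappears at step 32 — and no state repeats earlier — so the cycle the system enters has period 7.

Derivation:
t=0: [343, 24, 202, 128, 167, 201, 145]
t=1: [322, 208, 232, 198, 186, 245, 193]
t=2: [87, 255, 97, 144, 141, 100, 254]
t=3: [298, 210, 284, 247, 250, 284, 213]
t=4: [86, 250, 217, 344, 344, 216, 249]
t=5: [300, 145, 247, 193, 193, 247, 145]
t=6: [303, 328, 204, 141, 141, 204, 328]
t=7: [316, 204, 227, 182, 182, 227, 204]
t=8: [87, 257, 101, 147, 147, 101, 257]
t=9: [297, 214, 289, 258, 258, 289, 214]
t=10: [85, 248, 214, 340, 340, 214, 248]
t=11: [300, 145, 248, 195, 195, 248, 145]
t=12: [303, 328, 204, 140, 140, 204, 328]
t=13: [316, 204, 226, 180, 180, 226, 204]
t=14: [87, 122, 11, 13, 13, 11, 122]
t=15: [217, 240, 296, 330, 330, 296, 240]
t=16: [266, 213, 332, 319, 319, 332, 213]
t=17: [89, 246, 199, 315, 315, 199, 246]
t=18: [302, 151, 254, 204, 204, 254, 151]
t=19: [314, 330, 207, 136, 136, 207, 330]
t=20: [314, 201, 221, 173, 173, 221, 201]
t=21: [88, 123, 5, 2, 2, 5, 123]
t=22: [220, 236, 283, 308, 308, 283, 236]
t=23: [267, 215, 338, 327, 327, 338, 215]
t=24: [89, 245, 197, 313, 313, 197, 245]
t=25: [303, 152, 255, 205, 205, 255, 152]
t=26: [316, 330, 207, 135, 135, 207, 330]
t=27: [314, 201, 221, 172, 172, 221, 201]
t=28: [88, 123, 5, 1, 1, 5, 123]
t=29: [220, 236, 282, 306, 306, 282, 236]
t=30: [267, 215, 338, 328, 328, 338, 215]
t=31: [89, 245, 197, 312, 312, 197, 245]
t=32: [303, 152, 255, 205, 205, 255, 152]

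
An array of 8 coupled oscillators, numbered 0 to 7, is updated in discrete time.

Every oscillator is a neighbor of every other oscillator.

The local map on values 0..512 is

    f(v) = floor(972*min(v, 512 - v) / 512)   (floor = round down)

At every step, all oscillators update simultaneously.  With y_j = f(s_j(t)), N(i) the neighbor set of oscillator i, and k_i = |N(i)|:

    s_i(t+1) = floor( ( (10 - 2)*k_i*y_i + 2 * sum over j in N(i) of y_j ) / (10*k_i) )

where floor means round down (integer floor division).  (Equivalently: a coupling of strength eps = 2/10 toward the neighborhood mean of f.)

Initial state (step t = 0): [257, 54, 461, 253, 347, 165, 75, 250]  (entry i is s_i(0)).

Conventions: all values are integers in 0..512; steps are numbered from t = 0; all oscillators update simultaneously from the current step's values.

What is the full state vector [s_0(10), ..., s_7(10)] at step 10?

Answer: [300, 278, 443, 423, 333, 333, 246, 365]

Derivation:
t=0: [257, 54, 461, 253, 347, 165, 75, 250]
t=1: [442, 147, 142, 438, 310, 310, 178, 434]
t=2: [161, 274, 266, 167, 354, 354, 319, 173]
t=3: [316, 428, 441, 325, 311, 311, 363, 333]
t=4: [355, 191, 172, 342, 362, 362, 286, 330]
t=5: [305, 354, 327, 324, 294, 294, 406, 341]
t=6: [380, 309, 349, 353, 397, 397, 233, 328]
t=7: [263, 367, 309, 302, 238, 238, 411, 339]
t=8: [448, 296, 381, 391, 432, 432, 231, 337]
t=9: [152, 375, 250, 236, 175, 175, 397, 315]
t=10: [300, 278, 443, 423, 333, 333, 246, 365]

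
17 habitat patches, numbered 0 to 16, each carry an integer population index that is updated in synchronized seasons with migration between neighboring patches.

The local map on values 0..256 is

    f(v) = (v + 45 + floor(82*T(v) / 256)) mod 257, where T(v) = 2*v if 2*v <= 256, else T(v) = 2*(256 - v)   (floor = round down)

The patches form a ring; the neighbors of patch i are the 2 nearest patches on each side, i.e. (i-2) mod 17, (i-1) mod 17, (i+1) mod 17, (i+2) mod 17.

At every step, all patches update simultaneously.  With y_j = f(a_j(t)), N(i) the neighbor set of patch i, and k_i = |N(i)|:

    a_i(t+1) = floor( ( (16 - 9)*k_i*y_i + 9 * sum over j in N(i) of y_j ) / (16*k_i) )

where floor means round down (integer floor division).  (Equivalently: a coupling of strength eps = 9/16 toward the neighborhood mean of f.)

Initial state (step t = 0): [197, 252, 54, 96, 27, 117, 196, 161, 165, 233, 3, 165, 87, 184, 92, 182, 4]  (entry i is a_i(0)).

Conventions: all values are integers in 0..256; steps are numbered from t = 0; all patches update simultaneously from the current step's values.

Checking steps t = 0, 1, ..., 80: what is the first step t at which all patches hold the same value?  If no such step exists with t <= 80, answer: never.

Answer: 34
Key observation: Synchronization is absorbing here: once all patches are equal they stay equal, and step 34 is the first all-equal step.

Derivation:
t=0: [197, 252, 54, 96, 27, 117, 196, 161, 165, 233, 3, 165, 87, 184, 92, 182, 4]  (not all equal)
t=1: [43, 75, 108, 158, 122, 148, 58, 46, 20, 26, 55, 45, 120, 65, 123, 47, 61]  (not all equal)
t=2: [142, 142, 172, 93, 159, 74, 124, 95, 101, 101, 132, 137, 196, 168, 200, 145, 154]  (not all equal)
t=3: [5, 32, 35, 113, 91, 164, 190, 204, 220, 185, 174, 70, 50, 12, 16, 8, 7]  (not all equal)
t=4: [67, 104, 125, 157, 135, 70, 45, 22, 24, 40, 53, 100, 98, 86, 73, 59, 63]  (not all equal)
t=5: [173, 172, 162, 91, 75, 98, 97, 101, 98, 119, 142, 180, 186, 182, 167, 153, 159]  (not all equal)
t=6: [11, 37, 59, 140, 159, 198, 200, 211, 182, 166, 68, 46, 14, 14, 12, 9, 10]  (not all equal)
t=7: [79, 83, 86, 39, 30, 18, 20, 22, 37, 49, 98, 94, 86, 72, 63, 61, 67]  (not all equal)
t=8: [169, 166, 159, 122, 103, 83, 83, 89, 114, 137, 176, 182, 181, 166, 155, 153, 158]  (not all equal)
t=9: [10, 43, 71, 165, 179, 195, 194, 167, 156, 64, 44, 13, 14, 11, 8, 7, 8]  (not all equal)
t=10: [81, 91, 98, 48, 37, 18, 17, 33, 45, 94, 92, 84, 72, 62, 59, 58, 66]  (not all equal)
t=11: [174, 177, 173, 135, 112, 88, 87, 108, 131, 170, 178, 178, 164, 151, 146, 148, 158]  (not all equal)
t=12: [12, 11, 42, 62, 154, 172, 207, 187, 173, 77, 47, 12, 10, 7, 5, 6, 8]  (not all equal)
t=13: [68, 81, 88, 91, 44, 33, 18, 39, 53, 105, 96, 85, 68, 57, 55, 56, 58]  (not all equal)
t=14: [158, 172, 173, 166, 129, 112, 96, 120, 141, 182, 185, 180, 160, 146, 139, 139, 146]  (not all equal)
t=15: [8, 10, 46, 76, 175, 199, 190, 168, 68, 46, 14, 13, 9, 5, 2, 2, 4]  (not all equal)
t=16: [64, 82, 94, 104, 52, 40, 37, 50, 99, 94, 85, 70, 58, 54, 50, 50, 52]  (not all equal)
t=17: [154, 175, 181, 180, 145, 129, 126, 142, 177, 182, 179, 161, 146, 135, 130, 131, 138]  (not all equal)
t=18: [43, 11, 13, 47, 77, 150, 148, 76, 46, 13, 13, 9, 41, 73, 148, 148, 75]  (not all equal)
t=19: [92, 93, 95, 96, 102, 67, 67, 101, 95, 87, 79, 83, 90, 97, 65, 65, 99]  (not all equal)
t=20: [191, 199, 200, 195, 192, 176, 176, 189, 189, 189, 183, 185, 183, 184, 172, 172, 188]  (not all equal)
t=21: [19, 21, 22, 21, 19, 17, 16, 17, 18, 18, 17, 17, 16, 16, 15, 15, 18]  (not all equal)
t=22: [75, 78, 79, 77, 75, 73, 72, 72, 73, 73, 72, 72, 71, 70, 70, 70, 73]  (not all equal)
t=23: [167, 170, 171, 170, 168, 165, 163, 163, 163, 163, 163, 162, 161, 159, 159, 160, 164]  (not all equal)
t=24: [11, 12, 12, 12, 11, 11, 10, 10, 10, 10, 9, 9, 9, 9, 9, 9, 10]  (not all equal)
t=25: [62, 63, 63, 63, 63, 62, 61, 61, 60, 60, 59, 59, 59, 59, 59, 59, 61]  (not all equal)
t=26: [145, 147, 147, 147, 147, 146, 145, 144, 143, 142, 141, 141, 141, 141, 141, 142, 144]  (not all equal)
t=27: [3, 3, 4, 4, 4, 3, 3, 3, 3, 2, 2, 2, 2, 2, 2, 2, 3]  (not all equal)
t=28: [49, 49, 50, 50, 50, 49, 49, 48, 48, 48, 48, 48, 48, 48, 48, 48, 48]  (not all equal)
t=29: [124, 125, 126, 126, 126, 125, 124, 123, 123, 123, 123, 123, 123, 123, 123, 123, 123]  (not all equal)
t=30: [248, 249, 250, 250, 250, 249, 248, 246, 246, 246, 246, 246, 246, 246, 246, 246, 246]  (not all equal)
t=31: [40, 40, 41, 41, 41, 40, 40, 40, 40, 40, 40, 40, 40, 40, 40, 40, 40]  (not all equal)
t=32: [110, 110, 111, 111, 111, 110, 110, 110, 110, 110, 110, 110, 110, 110, 110, 110, 110]  (not all equal)
t=33: [225, 225, 226, 226, 226, 225, 225, 225, 225, 225, 225, 225, 225, 225, 225, 225, 225]  (not all equal)
t=34: [32, 32, 32, 32, 32, 32, 32, 32, 32, 32, 32, 32, 32, 32, 32, 32, 32]  (all equal)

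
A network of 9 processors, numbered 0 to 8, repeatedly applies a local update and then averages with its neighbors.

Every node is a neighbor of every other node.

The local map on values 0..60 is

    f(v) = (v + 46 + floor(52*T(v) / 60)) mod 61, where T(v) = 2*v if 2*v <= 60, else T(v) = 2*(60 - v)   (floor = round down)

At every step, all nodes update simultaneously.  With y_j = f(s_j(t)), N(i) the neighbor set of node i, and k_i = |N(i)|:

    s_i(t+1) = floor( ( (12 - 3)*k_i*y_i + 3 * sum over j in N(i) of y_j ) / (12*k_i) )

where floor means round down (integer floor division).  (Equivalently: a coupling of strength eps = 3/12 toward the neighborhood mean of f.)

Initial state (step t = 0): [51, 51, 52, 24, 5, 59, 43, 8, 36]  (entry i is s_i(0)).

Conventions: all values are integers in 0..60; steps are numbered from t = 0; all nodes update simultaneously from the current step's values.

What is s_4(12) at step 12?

Answer: s_4(12) = 51

Derivation:
t=0: [51, 51, 52, 24, 5, 59, 43, 8, 36]
t=1: [48, 48, 47, 47, 53, 43, 52, 15, 12]
t=2: [51, 51, 51, 51, 48, 53, 48, 31, 25]
t=3: [49, 49, 49, 49, 51, 49, 51, 16, 51]
t=4: [52, 52, 52, 52, 50, 52, 50, 34, 50]
t=5: [48, 48, 48, 48, 50, 48, 50, 14, 50]
t=6: [51, 51, 51, 51, 51, 51, 51, 30, 51]
t=7: [49, 49, 49, 49, 49, 49, 49, 17, 49]
t=8: [52, 52, 52, 52, 52, 52, 52, 36, 52]
t=9: [48, 48, 48, 48, 48, 48, 48, 13, 48]
t=10: [51, 51, 51, 51, 51, 51, 51, 28, 51]
t=11: [49, 49, 49, 49, 49, 49, 49, 12, 49]
t=12: [51, 51, 51, 51, 51, 51, 51, 26, 51]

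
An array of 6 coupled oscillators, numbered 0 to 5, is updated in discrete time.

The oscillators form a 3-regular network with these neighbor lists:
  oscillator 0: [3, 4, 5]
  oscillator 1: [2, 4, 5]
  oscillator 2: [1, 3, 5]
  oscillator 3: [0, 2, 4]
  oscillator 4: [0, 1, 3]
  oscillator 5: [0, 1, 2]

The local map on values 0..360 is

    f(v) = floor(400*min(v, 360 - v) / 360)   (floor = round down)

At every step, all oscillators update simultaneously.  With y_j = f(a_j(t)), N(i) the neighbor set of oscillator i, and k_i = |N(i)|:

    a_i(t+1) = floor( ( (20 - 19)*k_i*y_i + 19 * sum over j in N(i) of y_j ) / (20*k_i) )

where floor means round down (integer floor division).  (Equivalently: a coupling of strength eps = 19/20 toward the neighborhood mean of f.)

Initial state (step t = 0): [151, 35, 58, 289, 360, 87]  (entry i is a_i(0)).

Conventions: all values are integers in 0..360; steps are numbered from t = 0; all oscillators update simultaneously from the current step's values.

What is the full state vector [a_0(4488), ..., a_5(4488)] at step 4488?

Answer: [182, 182, 182, 182, 182, 182]
Key observation: The state at step 15, [196, 196, 196, 196, 196, 196], reappears at step 23: the system is in a cycle of period 8 from step 15 on.  Therefore the state at step 4488 equals the state at step 15 + ((4488 - 15) mod 8) = 16, which is [182, 182, 182, 182, 182, 182].

Derivation:
t=0: [151, 35, 58, 289, 360, 87]
t=1: [63, 52, 70, 77, 89, 89]
t=2: [92, 89, 79, 81, 72, 69]
t=3: [83, 81, 87, 89, 95, 94]
t=4: [101, 101, 97, 97, 93, 93]
t=5: [104, 104, 107, 107, 109, 109]
t=6: [119, 119, 118, 118, 116, 116]
t=7: [129, 129, 130, 130, 131, 131]
t=8: [144, 144, 144, 144, 143, 143]
t=9: [158, 158, 159, 159, 159, 159]
t=10: [175, 175, 175, 175, 175, 175]
t=11: [194, 194, 194, 194, 194, 194]
t=12: [184, 184, 184, 184, 184, 184]
t=13: [195, 195, 195, 195, 195, 195]
t=14: [183, 183, 183, 183, 183, 183]
t=15: [196, 196, 196, 196, 196, 196]
t=16: [182, 182, 182, 182, 182, 182]
t=17: [197, 197, 197, 197, 197, 197]
t=18: [181, 181, 181, 181, 181, 181]
t=19: [198, 198, 198, 198, 198, 198]
t=20: [180, 180, 180, 180, 180, 180]
t=21: [200, 200, 200, 200, 200, 200]
t=22: [177, 177, 177, 177, 177, 177]
t=23: [196, 196, 196, 196, 196, 196]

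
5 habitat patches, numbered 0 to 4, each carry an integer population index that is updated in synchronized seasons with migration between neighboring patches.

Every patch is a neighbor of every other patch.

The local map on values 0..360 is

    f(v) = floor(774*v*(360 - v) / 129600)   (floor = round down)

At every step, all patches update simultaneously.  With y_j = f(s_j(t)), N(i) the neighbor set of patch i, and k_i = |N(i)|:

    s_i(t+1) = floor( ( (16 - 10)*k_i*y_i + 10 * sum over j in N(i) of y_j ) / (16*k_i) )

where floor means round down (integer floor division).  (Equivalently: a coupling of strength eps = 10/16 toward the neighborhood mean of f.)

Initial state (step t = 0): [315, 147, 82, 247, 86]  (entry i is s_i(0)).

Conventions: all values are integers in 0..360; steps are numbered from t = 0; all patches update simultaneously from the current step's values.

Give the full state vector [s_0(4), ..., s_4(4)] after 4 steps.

Simulating step by step:
t=0: [315, 147, 82, 247, 86]
t=1: [129, 151, 141, 147, 141]
t=2: [182, 184, 183, 184, 183]
t=3: [193, 193, 193, 193, 193]
t=4: [192, 192, 192, 192, 192]

Answer: [192, 192, 192, 192, 192]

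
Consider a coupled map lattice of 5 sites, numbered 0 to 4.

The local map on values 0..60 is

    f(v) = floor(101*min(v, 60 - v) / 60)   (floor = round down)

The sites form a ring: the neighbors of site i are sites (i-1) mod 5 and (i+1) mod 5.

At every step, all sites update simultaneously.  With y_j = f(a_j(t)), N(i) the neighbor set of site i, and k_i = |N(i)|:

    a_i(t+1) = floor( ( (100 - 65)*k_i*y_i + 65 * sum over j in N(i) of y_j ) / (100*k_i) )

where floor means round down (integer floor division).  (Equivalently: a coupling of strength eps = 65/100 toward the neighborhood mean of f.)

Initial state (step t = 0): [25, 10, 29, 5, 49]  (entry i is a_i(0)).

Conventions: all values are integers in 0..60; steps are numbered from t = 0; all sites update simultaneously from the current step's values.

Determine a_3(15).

Answer: a_3(15) = 37

Derivation:
t=0: [25, 10, 29, 5, 49]
t=1: [25, 34, 24, 24, 22]
t=2: [40, 41, 40, 39, 39]
t=3: [33, 32, 33, 34, 34]
t=4: [45, 45, 45, 43, 43]
t=5: [25, 25, 25, 27, 27]
t=6: [42, 42, 42, 44, 44]
t=7: [28, 30, 28, 27, 27]
t=8: [47, 48, 47, 45, 45]
t=9: [21, 20, 21, 23, 23]
t=10: [35, 34, 35, 37, 37]
t=11: [41, 42, 41, 39, 39]
t=12: [31, 30, 31, 33, 33]
t=13: [47, 48, 47, 45, 45]
t=14: [21, 20, 21, 23, 23]
t=15: [35, 34, 35, 37, 37]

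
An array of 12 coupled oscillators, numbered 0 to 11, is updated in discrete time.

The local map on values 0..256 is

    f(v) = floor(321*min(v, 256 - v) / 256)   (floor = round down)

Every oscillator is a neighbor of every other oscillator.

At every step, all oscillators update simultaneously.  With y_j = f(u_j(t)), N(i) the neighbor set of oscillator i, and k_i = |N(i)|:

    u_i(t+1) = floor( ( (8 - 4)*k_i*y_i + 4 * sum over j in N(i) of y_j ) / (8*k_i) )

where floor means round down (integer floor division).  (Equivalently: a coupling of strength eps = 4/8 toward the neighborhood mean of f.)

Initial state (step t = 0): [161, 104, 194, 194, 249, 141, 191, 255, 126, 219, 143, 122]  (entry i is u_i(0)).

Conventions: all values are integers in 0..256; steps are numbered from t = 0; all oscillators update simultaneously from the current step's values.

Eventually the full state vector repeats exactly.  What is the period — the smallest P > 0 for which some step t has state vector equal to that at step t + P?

Answer: 4
Key observation: The state at step 15, [157, 157, 157, 157, 157, 157, 157, 157, 157, 157, 157, 157], reappears at step 19 — and no state repeats earlier — so the cycle the system enters has period 4.

Derivation:
t=0: [161, 104, 194, 194, 249, 141, 191, 255, 126, 219, 143, 122]
t=1: [105, 110, 86, 86, 55, 116, 88, 51, 122, 72, 115, 120]
t=2: [123, 126, 112, 112, 94, 129, 113, 92, 132, 104, 129, 132]
t=3: [148, 149, 141, 141, 131, 150, 142, 130, 148, 137, 150, 148]
t=4: [138, 137, 142, 142, 147, 137, 141, 148, 138, 144, 137, 138]
t=5: [145, 146, 143, 143, 140, 146, 143, 139, 145, 142, 146, 145]
t=6: [139, 138, 140, 140, 142, 138, 140, 142, 139, 141, 138, 139]
t=7: [145, 146, 145, 145, 143, 146, 145, 143, 145, 144, 146, 145]
t=8: [138, 138, 138, 138, 139, 138, 138, 139, 138, 139, 138, 138]
t=9: [146, 146, 146, 146, 146, 146, 146, 146, 146, 146, 146, 146]
t=10: [137, 137, 137, 137, 137, 137, 137, 137, 137, 137, 137, 137]
t=11: [149, 149, 149, 149, 149, 149, 149, 149, 149, 149, 149, 149]
t=12: [134, 134, 134, 134, 134, 134, 134, 134, 134, 134, 134, 134]
t=13: [152, 152, 152, 152, 152, 152, 152, 152, 152, 152, 152, 152]
t=14: [130, 130, 130, 130, 130, 130, 130, 130, 130, 130, 130, 130]
t=15: [157, 157, 157, 157, 157, 157, 157, 157, 157, 157, 157, 157]
t=16: [124, 124, 124, 124, 124, 124, 124, 124, 124, 124, 124, 124]
t=17: [155, 155, 155, 155, 155, 155, 155, 155, 155, 155, 155, 155]
t=18: [126, 126, 126, 126, 126, 126, 126, 126, 126, 126, 126, 126]
t=19: [157, 157, 157, 157, 157, 157, 157, 157, 157, 157, 157, 157]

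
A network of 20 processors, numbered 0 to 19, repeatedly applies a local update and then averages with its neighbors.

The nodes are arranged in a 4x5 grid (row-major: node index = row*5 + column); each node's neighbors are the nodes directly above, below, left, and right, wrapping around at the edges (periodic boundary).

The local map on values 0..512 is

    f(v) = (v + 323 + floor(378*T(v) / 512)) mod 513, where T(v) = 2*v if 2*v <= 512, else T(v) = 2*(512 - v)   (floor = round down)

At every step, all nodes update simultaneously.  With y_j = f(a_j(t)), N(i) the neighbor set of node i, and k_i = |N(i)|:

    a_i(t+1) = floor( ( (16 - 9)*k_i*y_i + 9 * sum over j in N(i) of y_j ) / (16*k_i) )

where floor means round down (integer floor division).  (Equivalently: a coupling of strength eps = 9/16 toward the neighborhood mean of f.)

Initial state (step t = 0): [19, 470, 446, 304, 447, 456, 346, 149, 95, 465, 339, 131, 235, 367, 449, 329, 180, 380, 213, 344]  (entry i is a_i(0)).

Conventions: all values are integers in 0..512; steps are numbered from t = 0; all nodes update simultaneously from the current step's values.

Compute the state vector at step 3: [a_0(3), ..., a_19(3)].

Simulating step by step:
t=0: [19, 470, 446, 304, 447, 456, 346, 149, 95, 465, 339, 131, 235, 367, 449, 329, 180, 380, 213, 344]
t=1: [365, 343, 340, 337, 370, 365, 316, 245, 207, 304, 351, 262, 324, 329, 370, 380, 290, 355, 372, 379]
t=2: [391, 406, 403, 388, 395, 400, 413, 400, 373, 394, 399, 425, 413, 391, 397, 393, 415, 402, 394, 386]
t=3: [377, 372, 374, 379, 378, 375, 370, 374, 382, 378, 373, 367, 371, 378, 377, 376, 370, 372, 378, 379]

Answer: [377, 372, 374, 379, 378, 375, 370, 374, 382, 378, 373, 367, 371, 378, 377, 376, 370, 372, 378, 379]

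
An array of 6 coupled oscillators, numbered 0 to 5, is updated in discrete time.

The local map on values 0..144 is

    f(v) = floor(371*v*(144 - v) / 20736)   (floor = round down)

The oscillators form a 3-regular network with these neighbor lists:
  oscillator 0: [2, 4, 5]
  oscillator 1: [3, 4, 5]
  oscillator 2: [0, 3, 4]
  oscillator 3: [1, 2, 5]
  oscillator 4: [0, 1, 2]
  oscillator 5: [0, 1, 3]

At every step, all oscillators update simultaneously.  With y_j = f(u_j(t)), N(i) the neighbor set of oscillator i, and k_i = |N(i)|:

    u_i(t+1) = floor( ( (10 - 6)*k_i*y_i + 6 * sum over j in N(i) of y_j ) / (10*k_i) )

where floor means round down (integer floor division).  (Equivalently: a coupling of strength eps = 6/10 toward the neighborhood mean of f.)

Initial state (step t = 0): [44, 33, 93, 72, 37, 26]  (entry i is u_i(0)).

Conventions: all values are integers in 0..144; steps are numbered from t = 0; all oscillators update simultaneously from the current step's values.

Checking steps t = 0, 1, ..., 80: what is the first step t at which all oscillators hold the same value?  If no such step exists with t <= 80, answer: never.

Simulating step by step:
t=0: [44, 33, 93, 72, 37, 26]  (not all equal)
t=1: [72, 69, 81, 77, 73, 68]  (not all equal)
t=2: [91, 92, 91, 91, 91, 92]  (not all equal)
t=3: [85, 85, 86, 85, 85, 85]  (not all equal)
t=4: [89, 89, 89, 89, 89, 89]  (all equal)

Answer: 4
Key observation: Synchronization is absorbing here: once all oscillators are equal they stay equal, and step 4 is the first all-equal step.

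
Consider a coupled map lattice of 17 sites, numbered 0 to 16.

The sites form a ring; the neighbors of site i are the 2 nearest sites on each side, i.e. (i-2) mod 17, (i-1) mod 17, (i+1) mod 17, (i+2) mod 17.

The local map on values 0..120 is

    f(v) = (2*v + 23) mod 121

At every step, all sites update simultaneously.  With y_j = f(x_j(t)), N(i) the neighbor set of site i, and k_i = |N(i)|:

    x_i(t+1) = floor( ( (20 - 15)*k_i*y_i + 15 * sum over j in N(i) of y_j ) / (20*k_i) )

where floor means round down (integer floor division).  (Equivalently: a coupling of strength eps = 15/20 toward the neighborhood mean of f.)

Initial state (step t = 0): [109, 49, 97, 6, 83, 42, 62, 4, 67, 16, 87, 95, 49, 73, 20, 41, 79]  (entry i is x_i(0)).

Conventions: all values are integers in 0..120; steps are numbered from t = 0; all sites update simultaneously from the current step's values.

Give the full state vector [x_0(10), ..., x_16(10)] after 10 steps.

Answer: [43, 26, 5, 5, 5, 25, 46, 52, 59, 58, 47, 25, 43, 51, 72, 66, 69]

Derivation:
t=0: [109, 49, 97, 6, 83, 42, 62, 4, 67, 16, 87, 95, 49, 73, 20, 41, 79]
t=1: [78, 58, 65, 59, 66, 56, 51, 49, 44, 57, 53, 56, 52, 60, 55, 80, 69]
t=2: [43, 32, 32, 23, 21, 14, 30, 27, 33, 28, 29, 13, 12, 23, 27, 40, 38]
t=3: [97, 90, 83, 71, 70, 67, 73, 75, 82, 75, 69, 64, 63, 69, 78, 92, 95]
t=4: [85, 76, 66, 53, 47, 43, 48, 50, 52, 48, 43, 37, 38, 47, 60, 75, 83]
t=5: [57, 47, 55, 60, 79, 73, 73, 66, 66, 69, 87, 107, 89, 79, 68, 65, 54]
t=6: [36, 40, 43, 49, 39, 42, 45, 40, 45, 58, 69, 77, 74, 64, 43, 31, 40]
t=7: [98, 83, 83, 78, 86, 86, 107, 91, 79, 63, 54, 39, 56, 63, 77, 84, 99]
t=8: [81, 77, 72, 67, 77, 80, 83, 73, 59, 54, 40, 40, 40, 52, 53, 70, 79]
t=9: [54, 52, 51, 50, 53, 54, 51, 42, 47, 53, 70, 67, 67, 49, 41, 36, 46]
t=10: [43, 26, 5, 5, 5, 25, 46, 52, 59, 58, 47, 25, 43, 51, 72, 66, 69]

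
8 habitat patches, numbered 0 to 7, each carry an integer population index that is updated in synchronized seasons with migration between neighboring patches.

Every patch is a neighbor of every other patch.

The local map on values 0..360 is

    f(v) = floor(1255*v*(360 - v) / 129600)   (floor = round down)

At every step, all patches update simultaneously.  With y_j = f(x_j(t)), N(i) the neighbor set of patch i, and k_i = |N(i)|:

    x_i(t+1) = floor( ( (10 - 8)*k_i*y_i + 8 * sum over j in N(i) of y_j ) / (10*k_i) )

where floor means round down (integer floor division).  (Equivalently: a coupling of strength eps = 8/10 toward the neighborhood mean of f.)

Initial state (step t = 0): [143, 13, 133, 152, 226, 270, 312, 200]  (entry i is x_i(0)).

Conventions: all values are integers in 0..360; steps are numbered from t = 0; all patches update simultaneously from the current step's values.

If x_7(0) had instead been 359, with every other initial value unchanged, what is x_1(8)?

Simulating step by step:
t=0: [143, 13, 133, 152, 226, 270, 312, 359]
t=1: [210, 188, 209, 211, 209, 204, 197, 185]
t=2: [307, 308, 307, 307, 307, 307, 308, 308]
t=3: [156, 156, 156, 156, 156, 156, 156, 156]
t=4: [308, 308, 308, 308, 308, 308, 308, 308]
t=5: [155, 155, 155, 155, 155, 155, 155, 155]
t=6: [307, 307, 307, 307, 307, 307, 307, 307]
t=7: [157, 157, 157, 157, 157, 157, 157, 157]
t=8: [308, 308, 308, 308, 308, 308, 308, 308]

Answer: x_1(8) = 308
Key observation: This trace re-runs the system from the modified initial state.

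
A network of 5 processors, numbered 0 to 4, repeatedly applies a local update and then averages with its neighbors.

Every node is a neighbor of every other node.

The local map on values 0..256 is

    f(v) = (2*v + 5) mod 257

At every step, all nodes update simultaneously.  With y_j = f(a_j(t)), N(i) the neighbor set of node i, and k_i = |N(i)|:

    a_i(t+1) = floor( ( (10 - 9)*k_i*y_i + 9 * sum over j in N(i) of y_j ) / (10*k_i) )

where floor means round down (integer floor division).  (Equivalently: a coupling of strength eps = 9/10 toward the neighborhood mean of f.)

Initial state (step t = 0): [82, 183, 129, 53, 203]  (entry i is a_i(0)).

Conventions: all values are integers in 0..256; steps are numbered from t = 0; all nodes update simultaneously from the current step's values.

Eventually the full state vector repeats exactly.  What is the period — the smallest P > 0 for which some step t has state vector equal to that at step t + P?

Simulating step by step:
t=0: [82, 183, 129, 53, 203]
t=1: [103, 110, 123, 110, 105]
t=2: [227, 225, 222, 225, 226]
t=3: [197, 198, 198, 198, 197]
t=4: [143, 143, 143, 143, 143]
t=5: [34, 34, 34, 34, 34]
t=6: [73, 73, 73, 73, 73]
t=7: [151, 151, 151, 151, 151]
t=8: [50, 50, 50, 50, 50]
t=9: [105, 105, 105, 105, 105]
t=10: [215, 215, 215, 215, 215]
t=11: [178, 178, 178, 178, 178]
t=12: [104, 104, 104, 104, 104]
t=13: [213, 213, 213, 213, 213]
t=14: [174, 174, 174, 174, 174]
t=15: [96, 96, 96, 96, 96]
t=16: [197, 197, 197, 197, 197]
t=17: [142, 142, 142, 142, 142]
t=18: [32, 32, 32, 32, 32]
t=19: [69, 69, 69, 69, 69]
t=20: [143, 143, 143, 143, 143]

Answer: 16
Key observation: The state at step 4, [143, 143, 143, 143, 143], reappears at step 20 — and no state repeats earlier — so the cycle the system enters has period 16.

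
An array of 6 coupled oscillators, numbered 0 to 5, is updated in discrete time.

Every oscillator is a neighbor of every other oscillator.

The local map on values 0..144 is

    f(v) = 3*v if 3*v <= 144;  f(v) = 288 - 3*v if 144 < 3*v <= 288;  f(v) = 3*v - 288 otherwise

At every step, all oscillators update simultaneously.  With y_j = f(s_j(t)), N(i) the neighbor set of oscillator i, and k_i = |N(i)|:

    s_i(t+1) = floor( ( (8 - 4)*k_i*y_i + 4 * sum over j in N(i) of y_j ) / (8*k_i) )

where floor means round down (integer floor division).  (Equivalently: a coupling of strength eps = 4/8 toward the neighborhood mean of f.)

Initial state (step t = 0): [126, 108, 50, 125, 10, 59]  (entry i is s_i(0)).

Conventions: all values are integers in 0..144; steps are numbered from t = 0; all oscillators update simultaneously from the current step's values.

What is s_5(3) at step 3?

Simulating step by step:
t=0: [126, 108, 50, 125, 10, 59]
t=1: [85, 63, 104, 84, 61, 93]
t=2: [43, 70, 40, 45, 72, 34]
t=3: [115, 94, 111, 117, 92, 104]

Answer: s_5(3) = 104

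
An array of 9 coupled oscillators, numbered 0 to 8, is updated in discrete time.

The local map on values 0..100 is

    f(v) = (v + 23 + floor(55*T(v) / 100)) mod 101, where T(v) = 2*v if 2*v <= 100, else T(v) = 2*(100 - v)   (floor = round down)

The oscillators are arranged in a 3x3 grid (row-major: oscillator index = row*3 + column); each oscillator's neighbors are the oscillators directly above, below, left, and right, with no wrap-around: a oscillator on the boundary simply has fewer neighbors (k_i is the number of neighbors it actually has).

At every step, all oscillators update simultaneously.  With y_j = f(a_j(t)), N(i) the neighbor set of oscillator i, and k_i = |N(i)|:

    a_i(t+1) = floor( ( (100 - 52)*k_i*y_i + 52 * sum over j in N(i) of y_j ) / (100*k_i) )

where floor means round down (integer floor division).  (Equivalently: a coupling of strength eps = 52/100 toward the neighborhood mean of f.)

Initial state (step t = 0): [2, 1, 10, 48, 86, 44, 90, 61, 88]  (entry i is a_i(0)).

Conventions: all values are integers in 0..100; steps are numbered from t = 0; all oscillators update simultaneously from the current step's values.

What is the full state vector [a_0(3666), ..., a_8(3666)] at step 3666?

Answer: [73, 73, 73, 73, 73, 73, 73, 73, 73]
Key observation: The state at step 5, [24, 24, 24, 24, 24, 24, 24, 24, 24], reappears at step 7: the system is in a cycle of period 2 from step 5 on.  Therefore the state at step 3666 equals the state at step 5 + ((3666 - 5) mod 2) = 6, which is [73, 73, 73, 73, 73, 73, 73, 73, 73].

Derivation:
t=0: [2, 1, 10, 48, 86, 44, 90, 61, 88]
t=1: [25, 28, 31, 23, 22, 22, 23, 23, 21]
t=2: [75, 79, 81, 71, 71, 71, 71, 69, 68]
t=3: [24, 23, 23, 24, 24, 24, 24, 24, 24]
t=4: [72, 71, 71, 73, 72, 72, 73, 73, 73]
t=5: [24, 24, 24, 24, 24, 24, 24, 24, 24]
t=6: [73, 73, 73, 73, 73, 73, 73, 73, 73]
t=7: [24, 24, 24, 24, 24, 24, 24, 24, 24]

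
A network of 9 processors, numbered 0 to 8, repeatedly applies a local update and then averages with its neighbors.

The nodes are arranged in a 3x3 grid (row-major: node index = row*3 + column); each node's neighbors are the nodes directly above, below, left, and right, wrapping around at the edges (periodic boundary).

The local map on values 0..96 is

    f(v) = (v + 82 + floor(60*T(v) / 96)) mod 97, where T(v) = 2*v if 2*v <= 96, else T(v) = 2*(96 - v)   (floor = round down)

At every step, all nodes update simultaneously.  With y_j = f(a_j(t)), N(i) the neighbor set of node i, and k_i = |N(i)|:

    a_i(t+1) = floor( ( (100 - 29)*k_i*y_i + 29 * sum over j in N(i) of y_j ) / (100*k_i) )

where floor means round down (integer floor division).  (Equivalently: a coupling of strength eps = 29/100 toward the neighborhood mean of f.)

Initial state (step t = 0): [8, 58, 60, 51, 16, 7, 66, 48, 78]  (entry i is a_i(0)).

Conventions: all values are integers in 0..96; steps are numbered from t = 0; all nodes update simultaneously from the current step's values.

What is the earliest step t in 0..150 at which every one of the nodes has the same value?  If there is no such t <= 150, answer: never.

Answer: 4
Key observation: Synchronization is absorbing here: once all nodes are equal they stay equal, and step 4 is the first all-equal step.

Derivation:
t=0: [8, 58, 60, 51, 16, 7, 66, 48, 78]  (not all equal)
t=1: [28, 78, 76, 73, 34, 20, 82, 86, 79]  (not all equal)
t=2: [58, 80, 79, 77, 63, 44, 81, 81, 80]  (not all equal)
t=3: [88, 85, 85, 85, 87, 84, 84, 84, 84]  (not all equal)
t=4: [83, 83, 83, 83, 83, 83, 83, 83, 83]  (all equal)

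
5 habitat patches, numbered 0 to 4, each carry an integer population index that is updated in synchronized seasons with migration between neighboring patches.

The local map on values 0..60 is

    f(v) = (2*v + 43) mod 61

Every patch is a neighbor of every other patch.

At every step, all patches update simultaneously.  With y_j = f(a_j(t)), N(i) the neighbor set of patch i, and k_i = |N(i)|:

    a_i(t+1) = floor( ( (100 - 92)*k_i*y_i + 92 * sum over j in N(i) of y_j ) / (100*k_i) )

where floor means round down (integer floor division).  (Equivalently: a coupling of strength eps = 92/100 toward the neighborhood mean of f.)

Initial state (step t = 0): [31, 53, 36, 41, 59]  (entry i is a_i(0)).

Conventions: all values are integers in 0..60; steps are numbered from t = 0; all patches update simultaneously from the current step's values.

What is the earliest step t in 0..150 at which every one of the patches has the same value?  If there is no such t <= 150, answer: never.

Simulating step by step:
t=0: [31, 53, 36, 41, 59]  (not all equal)
t=1: [31, 34, 30, 37, 32]  (not all equal)
t=2: [48, 47, 48, 46, 47]  (not all equal)
t=3: [15, 15, 15, 15, 15]  (all equal)

Answer: 3
Key observation: Synchronization is absorbing here: once all patches are equal they stay equal, and step 3 is the first all-equal step.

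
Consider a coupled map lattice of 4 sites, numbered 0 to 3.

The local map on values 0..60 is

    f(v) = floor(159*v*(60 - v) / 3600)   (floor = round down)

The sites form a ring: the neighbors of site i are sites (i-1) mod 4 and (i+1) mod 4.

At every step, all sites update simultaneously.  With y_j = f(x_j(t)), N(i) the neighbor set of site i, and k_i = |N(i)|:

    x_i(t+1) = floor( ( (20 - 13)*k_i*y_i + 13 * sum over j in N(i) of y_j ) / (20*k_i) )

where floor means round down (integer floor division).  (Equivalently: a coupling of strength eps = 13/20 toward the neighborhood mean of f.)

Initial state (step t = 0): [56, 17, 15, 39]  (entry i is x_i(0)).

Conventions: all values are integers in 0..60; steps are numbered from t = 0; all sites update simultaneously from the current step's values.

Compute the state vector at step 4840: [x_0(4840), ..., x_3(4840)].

Answer: [38, 38, 38, 38]
Key observation: The state at step 3, [36, 36, 36, 36], reappears at step 5: the system is in a cycle of period 2 from step 3 on.  Therefore the state at step 4840 equals the state at step 3 + ((4840 - 3) mod 2) = 4, which is [38, 38, 38, 38].

Derivation:
t=0: [56, 17, 15, 39]
t=1: [25, 23, 32, 24]
t=2: [37, 37, 38, 38]
t=3: [36, 36, 36, 36]
t=4: [38, 38, 38, 38]
t=5: [36, 36, 36, 36]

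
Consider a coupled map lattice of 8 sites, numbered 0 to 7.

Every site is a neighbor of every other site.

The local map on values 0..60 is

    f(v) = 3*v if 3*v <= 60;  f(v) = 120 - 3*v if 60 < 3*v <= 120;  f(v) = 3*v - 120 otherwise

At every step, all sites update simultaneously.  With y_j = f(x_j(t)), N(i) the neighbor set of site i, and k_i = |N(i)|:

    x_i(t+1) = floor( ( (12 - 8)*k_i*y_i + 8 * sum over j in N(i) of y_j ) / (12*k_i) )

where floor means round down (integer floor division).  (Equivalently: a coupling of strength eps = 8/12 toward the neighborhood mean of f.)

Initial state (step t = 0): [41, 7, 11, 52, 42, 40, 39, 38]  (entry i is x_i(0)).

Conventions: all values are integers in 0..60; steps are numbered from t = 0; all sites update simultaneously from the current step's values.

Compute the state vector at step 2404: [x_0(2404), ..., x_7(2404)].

Answer: [48, 48, 48, 48, 48, 48, 48, 48]
Key observation: The state at step 6, [48, 48, 48, 48, 48, 48, 48, 48], reappears at step 8: the system is in a cycle of period 2 from step 6 on.  Therefore the state at step 2404 equals the state at step 6 + ((2404 - 6) mod 2) = 6, which is [48, 48, 48, 48, 48, 48, 48, 48].

Derivation:
t=0: [41, 7, 11, 52, 42, 40, 39, 38]
t=1: [11, 15, 18, 18, 11, 10, 11, 11]
t=2: [37, 40, 42, 42, 37, 37, 37, 37]
t=3: [7, 5, 6, 6, 7, 7, 7, 7]
t=4: [19, 18, 19, 19, 19, 19, 19, 19]
t=5: [56, 56, 56, 56, 56, 56, 56, 56]
t=6: [48, 48, 48, 48, 48, 48, 48, 48]
t=7: [24, 24, 24, 24, 24, 24, 24, 24]
t=8: [48, 48, 48, 48, 48, 48, 48, 48]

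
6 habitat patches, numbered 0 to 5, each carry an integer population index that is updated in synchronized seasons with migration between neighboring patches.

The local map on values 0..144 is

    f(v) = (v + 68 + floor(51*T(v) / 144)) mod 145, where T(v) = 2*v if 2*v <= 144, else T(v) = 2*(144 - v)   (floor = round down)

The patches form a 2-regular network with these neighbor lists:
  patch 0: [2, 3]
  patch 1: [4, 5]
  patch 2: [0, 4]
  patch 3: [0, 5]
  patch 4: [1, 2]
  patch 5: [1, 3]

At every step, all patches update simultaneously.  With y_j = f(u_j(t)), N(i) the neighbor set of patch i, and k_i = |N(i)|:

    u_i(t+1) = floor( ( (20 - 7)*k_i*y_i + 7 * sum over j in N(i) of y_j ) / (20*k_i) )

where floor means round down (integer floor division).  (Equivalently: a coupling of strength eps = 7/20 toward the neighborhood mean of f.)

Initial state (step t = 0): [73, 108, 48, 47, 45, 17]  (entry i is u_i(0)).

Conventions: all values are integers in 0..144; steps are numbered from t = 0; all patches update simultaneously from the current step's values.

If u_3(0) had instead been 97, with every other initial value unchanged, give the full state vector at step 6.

Simulating step by step:
t=0: [73, 108, 48, 97, 45, 17]
t=1: [40, 78, 36, 59, 104, 82]
t=2: [115, 48, 117, 47, 66, 43]
t=3: [48, 34, 54, 36, 33, 93]
t=4: [28, 112, 32, 93, 105, 78]
t=5: [105, 54, 109, 62, 67, 49]
t=6: [50, 17, 52, 28, 36, 11]

Answer: [50, 17, 52, 28, 36, 11]
Key observation: This trace re-runs the system from the modified initial state.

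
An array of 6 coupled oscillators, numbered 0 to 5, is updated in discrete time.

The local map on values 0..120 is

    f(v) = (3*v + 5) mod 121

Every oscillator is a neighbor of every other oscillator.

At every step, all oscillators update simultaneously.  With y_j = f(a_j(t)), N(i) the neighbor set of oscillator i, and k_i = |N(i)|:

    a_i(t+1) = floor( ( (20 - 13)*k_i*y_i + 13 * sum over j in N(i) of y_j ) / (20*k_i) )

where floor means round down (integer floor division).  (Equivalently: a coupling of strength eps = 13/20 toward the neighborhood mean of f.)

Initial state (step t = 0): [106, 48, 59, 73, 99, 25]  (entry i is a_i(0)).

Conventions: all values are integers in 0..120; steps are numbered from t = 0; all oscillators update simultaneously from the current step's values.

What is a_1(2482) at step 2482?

Simulating step by step:
t=0: [106, 48, 59, 73, 99, 25]
t=1: [71, 59, 67, 76, 66, 71]
t=2: [90, 82, 88, 94, 87, 90]
t=3: [29, 24, 28, 32, 27, 29]
t=4: [90, 86, 89, 92, 88, 90]
t=5: [31, 28, 30, 32, 29, 31]
t=6: [96, 94, 95, 96, 94, 96]
t=7: [49, 47, 48, 49, 47, 49]
t=8: [29, 27, 28, 29, 27, 29]
t=9: [90, 88, 89, 90, 88, 90]
t=10: [31, 29, 30, 31, 29, 31]
t=11: [96, 94, 95, 96, 94, 96]

Answer: a_1(2482) = 47
Key observation: The state at step 6, [96, 94, 95, 96, 94, 96], reappears at step 11: the system is in a cycle of period 5 from step 6 on.  Therefore the state at step 2482 equals the state at step 6 + ((2482 - 6) mod 5) = 7, which is [49, 47, 48, 49, 47, 49].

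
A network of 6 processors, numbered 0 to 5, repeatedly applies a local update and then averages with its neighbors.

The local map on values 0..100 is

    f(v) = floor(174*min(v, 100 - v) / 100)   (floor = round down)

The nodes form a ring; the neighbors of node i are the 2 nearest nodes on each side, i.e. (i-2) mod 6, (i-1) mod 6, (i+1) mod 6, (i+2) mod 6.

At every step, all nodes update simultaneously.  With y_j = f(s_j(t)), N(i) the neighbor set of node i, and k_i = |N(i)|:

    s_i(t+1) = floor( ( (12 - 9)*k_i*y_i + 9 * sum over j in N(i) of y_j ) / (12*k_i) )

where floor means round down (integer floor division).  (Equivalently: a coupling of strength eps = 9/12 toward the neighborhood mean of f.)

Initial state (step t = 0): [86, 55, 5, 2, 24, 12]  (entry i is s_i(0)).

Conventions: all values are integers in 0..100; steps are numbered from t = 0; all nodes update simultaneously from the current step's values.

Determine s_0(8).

Answer: s_0(8) = 41

Derivation:
t=0: [86, 55, 5, 2, 24, 12]
t=1: [33, 29, 29, 28, 20, 32]
t=2: [49, 51, 47, 47, 47, 49]
t=3: [83, 83, 82, 82, 82, 83]
t=4: [29, 29, 30, 30, 30, 29]
t=5: [50, 50, 51, 51, 51, 50]
t=6: [86, 86, 85, 85, 85, 86]
t=7: [24, 24, 25, 25, 25, 24]
t=8: [41, 41, 42, 42, 42, 41]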